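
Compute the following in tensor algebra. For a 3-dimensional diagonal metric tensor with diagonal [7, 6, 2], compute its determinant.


For a diagonal metric, the determinant is the product of diagonal entries.
Diagonal entries: 7, 6, 2
det(g) = 7 * 6 * 2 = 84

84


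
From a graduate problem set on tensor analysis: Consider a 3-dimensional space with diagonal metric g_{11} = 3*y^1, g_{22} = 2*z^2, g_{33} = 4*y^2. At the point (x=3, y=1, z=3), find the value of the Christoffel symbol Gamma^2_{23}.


For a diagonal metric, Gamma^k_{ij} = (1/2) g^{kk} (dg_{ik}/dx_j + dg_{jk}/dx_i - dg_{ij}/dx_k).
The metric is diagonal, so g_{ab} = 0 for a != b.
At the given point: g_{11} = 3, g_{22} = 18, g_{33} = 4
g^{22} = 1/18
dg_{22}/dx_3 = dg_{22}/dx_3 = 12
dg_{32}/dx_2 = 0 (off-diagonal)
dg_{23}/dx_2 = 0 (off-diagonal)
Numerator = 12 + 0 - 0 = 12
Gamma^2_{23} = 12 / (2 * 18) = 1/3

1/3


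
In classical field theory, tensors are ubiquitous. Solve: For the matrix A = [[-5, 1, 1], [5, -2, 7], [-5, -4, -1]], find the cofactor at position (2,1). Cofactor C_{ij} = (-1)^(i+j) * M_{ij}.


To find cofactor C_{21}, delete row 2 and column 1.
The resulting 2x2 submatrix is: [[1, 1], [-4, -1]]
Minor M_{21} = 1*-1 - 1*-4
  = -1 - -4 = 3
Sign = (-1)^(2+1) = (-1)^3 = -1
Cofactor C_{21} = -1 * 3 = -3

-3


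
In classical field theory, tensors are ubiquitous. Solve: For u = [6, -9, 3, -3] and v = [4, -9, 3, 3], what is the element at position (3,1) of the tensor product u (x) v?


The outer product entry T_{ij} = u_i * v_j.
We need i=3, j=1.
u_3 = 3, v_1 = 4
T_{3,1} = 3 * 4 = 12

12


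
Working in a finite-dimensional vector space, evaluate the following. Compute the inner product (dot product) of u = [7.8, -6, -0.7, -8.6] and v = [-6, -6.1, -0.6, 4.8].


The inner product u . v = sum of u_i * v_i.
Term-by-term: 7.8 * -6, -6 * -6.1, -0.7 * -0.6, -8.6 * 4.8
Products: -46.8, 36.6, 0.42, -41.28
Sum = -46.8 + 36.6 + 0.42 + -41.28 = -51.06

-51.06


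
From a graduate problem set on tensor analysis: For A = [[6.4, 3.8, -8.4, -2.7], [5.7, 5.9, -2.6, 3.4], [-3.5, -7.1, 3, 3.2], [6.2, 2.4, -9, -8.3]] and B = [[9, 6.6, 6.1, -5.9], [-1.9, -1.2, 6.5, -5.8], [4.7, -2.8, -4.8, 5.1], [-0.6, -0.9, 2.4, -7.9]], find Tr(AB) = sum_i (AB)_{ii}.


Tr(AB) = sum_i (AB)_{ii} where (AB)_{ii} = sum_k A_{ik} B_{ki}.
(AB)_{11} = 6.4*9 + 3.8*-1.9 + -8.4*4.7 + -2.7*-0.6 = 12.52
(AB)_{22} = 5.7*6.6 + 5.9*-1.2 + -2.6*-2.8 + 3.4*-0.9 = 34.76
(AB)_{33} = -3.5*6.1 + -7.1*6.5 + 3*-4.8 + 3.2*2.4 = -74.22
(AB)_{44} = 6.2*-5.9 + 2.4*-5.8 + -9*5.1 + -8.3*-7.9 = -30.83
Tr(AB) = 12.52 + 34.76 + -74.22 + -30.83 = -57.77

-57.77


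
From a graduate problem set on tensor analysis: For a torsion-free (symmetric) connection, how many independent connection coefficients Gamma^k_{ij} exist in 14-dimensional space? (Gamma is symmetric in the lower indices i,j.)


Christoffel symbols Gamma^k_{ij} are symmetric in i,j, so there are d * d(d+1)/2 independent symbols.
d = 14
d(d+1)/2 = 14 * 15 / 2 = 105
Total = 14 * 105 = 1470

1470


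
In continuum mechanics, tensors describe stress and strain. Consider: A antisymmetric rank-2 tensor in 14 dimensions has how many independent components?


A antisymmetric rank-2 tensor in d dimensions has d(d-1)/2 independent components.
d = 14
d(d-1)/2 = 14 * 13 / 2 = 182 / 2 = 91

91


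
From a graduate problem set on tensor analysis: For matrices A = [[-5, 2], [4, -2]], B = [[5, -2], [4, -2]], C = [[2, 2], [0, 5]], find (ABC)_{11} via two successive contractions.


(ABC)_{11} = sum_m (AB)_{1m} C_{m1}. First compute row 1 of AB.
(AB)_{11} = -5*5 + 2*4 = -17
(AB)_{12} = -5*-2 + 2*-2 = 6
Now contract with column 1 of C:
(AB)_{11} * C_{11} = -17 * 2 = -34
(AB)_{12} * C_{21} = 6 * 0 = 0
(ABC)_{11} = -34 + 0 = -34

-34


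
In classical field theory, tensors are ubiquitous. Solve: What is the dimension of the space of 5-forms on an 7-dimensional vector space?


The dimension of the space of p-forms on an n-dimensional space is C(n, p).
n = 7, p = 5
C(7, 5) = 7! / (5! * 2!) = 21

21


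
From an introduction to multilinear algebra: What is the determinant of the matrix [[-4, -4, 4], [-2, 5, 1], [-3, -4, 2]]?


Expanding along the first row, det(A) = a11*M_11 - a12*M_12 + a13*M_13, where M_1j is the (1,j) minor.
Minor M_11 = 5*2 - 1*-4 = 14
Minor M_12 = -2*2 - 1*-3 = -1
Minor M_13 = -2*-4 - 5*-3 = 23
det = -4*(14) - -4*(-1) + 4*(23)
    = -56 - 4 + 92
    = 32

32


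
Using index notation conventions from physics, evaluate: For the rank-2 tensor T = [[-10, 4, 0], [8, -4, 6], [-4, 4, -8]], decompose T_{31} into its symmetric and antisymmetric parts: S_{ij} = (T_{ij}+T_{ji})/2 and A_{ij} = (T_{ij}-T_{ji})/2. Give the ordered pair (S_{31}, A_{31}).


T_{31} = -4
T_{13} = 0
S_{31} = (-4 + 0)/2 = -4/2 = -2
A_{31} = (-4 - 0)/2 = -4/2 = -2
Check: S + A = -2 + -2 = -4 = T_{31}.

(-2, -2)


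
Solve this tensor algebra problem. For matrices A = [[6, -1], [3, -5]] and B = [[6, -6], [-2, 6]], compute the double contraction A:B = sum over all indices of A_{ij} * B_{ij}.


A:B = sum over all i,j of A_{ij} * B_{ij}.
Row 1: 6*6=36, -1*-6=6 => row sum = 42
Row 2: 3*-2=-6, -5*6=-30 => row sum = -36
Total = 42 + -36 = 6

6


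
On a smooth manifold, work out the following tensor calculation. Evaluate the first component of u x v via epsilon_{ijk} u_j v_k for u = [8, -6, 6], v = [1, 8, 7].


(u x v)_1 = sum_{j,k} epsilon_{1jk} u_j v_k. Only permutations of (1,2,3) contribute; the two non-zero terms are:
eps_{123} u_2 v_3 = 1 * -6 * 7 = -42
eps_{132} u_3 v_2 = -1 * 6 * 8 = -48
(u x v)_1 = -90

-90


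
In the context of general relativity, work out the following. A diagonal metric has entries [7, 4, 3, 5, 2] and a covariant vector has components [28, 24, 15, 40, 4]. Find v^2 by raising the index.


To raise an index with a diagonal metric: v^i = v_i / g_{ii}.
For index 2: v_2 = 24, g_{22} = 4
v^2 = 24 / 4 = 6

6


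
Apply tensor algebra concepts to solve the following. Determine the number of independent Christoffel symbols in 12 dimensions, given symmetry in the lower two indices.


Christoffel symbols Gamma^k_{ij} are symmetric in i,j, so there are d * d(d+1)/2 independent symbols.
d = 12
d(d+1)/2 = 12 * 13 / 2 = 78
Total = 12 * 78 = 936

936


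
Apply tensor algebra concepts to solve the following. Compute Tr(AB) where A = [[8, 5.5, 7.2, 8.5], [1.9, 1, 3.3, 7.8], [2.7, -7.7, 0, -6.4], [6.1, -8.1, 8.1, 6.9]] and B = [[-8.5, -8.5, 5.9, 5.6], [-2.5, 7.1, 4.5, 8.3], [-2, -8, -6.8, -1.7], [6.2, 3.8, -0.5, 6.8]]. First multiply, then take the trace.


Tr(AB) = sum_i (AB)_{ii} where (AB)_{ii} = sum_k A_{ik} B_{ki}.
(AB)_{11} = 8*-8.5 + 5.5*-2.5 + 7.2*-2 + 8.5*6.2 = -43.45
(AB)_{22} = 1.9*-8.5 + 1*7.1 + 3.3*-8 + 7.8*3.8 = -5.81
(AB)_{33} = 2.7*5.9 + -7.7*4.5 + 0*-6.8 + -6.4*-0.5 = -15.52
(AB)_{44} = 6.1*5.6 + -8.1*8.3 + 8.1*-1.7 + 6.9*6.8 = 0.08
Tr(AB) = -43.45 + -5.81 + -15.52 + 0.08 = -64.7

-64.7


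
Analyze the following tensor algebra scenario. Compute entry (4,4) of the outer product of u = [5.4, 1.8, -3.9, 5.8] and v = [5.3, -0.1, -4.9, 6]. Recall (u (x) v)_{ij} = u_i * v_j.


The outer product entry T_{ij} = u_i * v_j.
We need i=4, j=4.
u_4 = 5.8, v_4 = 6
T_{4,4} = 5.8 * 6 = 34.8

34.8


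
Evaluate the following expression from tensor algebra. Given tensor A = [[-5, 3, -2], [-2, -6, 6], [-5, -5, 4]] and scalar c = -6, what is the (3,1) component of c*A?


Scalar multiplication: (cA)_{ij} = c * A_{ij}.
c = -6
A_{31} = -5
(cA)_{31} = -6 * -5 = 30

30


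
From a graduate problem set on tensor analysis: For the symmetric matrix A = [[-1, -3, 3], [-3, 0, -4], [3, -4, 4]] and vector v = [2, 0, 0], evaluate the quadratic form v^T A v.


First compute Av:
(Av)_1 = -1*2 + -3*0 + 3*0 = -2
(Av)_2 = -3*2 + 0*0 + -4*0 = -6
(Av)_3 = 3*2 + -4*0 + 4*0 = 6
Av = [-2, -6, 6]
Then v^T (Av) = 2*-2 + 0*-6 + 0*6
= -4 + 0 + 0 = -4

-4


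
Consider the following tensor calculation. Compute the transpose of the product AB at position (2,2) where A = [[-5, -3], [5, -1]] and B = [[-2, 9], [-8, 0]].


(AB)^T_{ij} = (AB)_{ji} = sum_k A_{jk} B_{ki}.
For i=2, j=2 we need (AB)_{22}:
A_{21} * B_{12} = 5 * 9 = 45
A_{22} * B_{22} = -1 * 0 = 0
Sum = 45 + 0 = 45

45


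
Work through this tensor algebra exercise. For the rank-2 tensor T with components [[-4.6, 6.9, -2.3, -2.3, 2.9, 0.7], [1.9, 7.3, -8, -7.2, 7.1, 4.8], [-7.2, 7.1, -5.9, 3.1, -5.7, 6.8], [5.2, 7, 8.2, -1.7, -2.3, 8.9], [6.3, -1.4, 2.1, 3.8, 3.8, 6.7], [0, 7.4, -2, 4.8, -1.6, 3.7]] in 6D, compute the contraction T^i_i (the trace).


The contraction (trace) of a rank-2 tensor is the sum of its diagonal elements.
Diagonal entries: A[1,1] = -4.6, A[2,2] = 7.3, A[3,3] = -5.9, A[4,4] = -1.7, A[5,5] = 3.8, A[6,6] = 3.7
Tr(A) = -4.6 + 7.3 + -5.9 + -1.7 + 3.8 + 3.7 = 2.6

2.6


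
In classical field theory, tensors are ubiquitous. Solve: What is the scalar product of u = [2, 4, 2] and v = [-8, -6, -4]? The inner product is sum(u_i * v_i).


The inner product u . v = sum of u_i * v_i.
Term-by-term: 2 * -8, 4 * -6, 2 * -4
Products: -16, -24, -8
Sum = -16 + -24 + -8 = -48

-48


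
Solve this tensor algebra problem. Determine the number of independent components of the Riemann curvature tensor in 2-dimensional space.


The Riemann tensor in d dimensions has d^2(d^2 - 1)/12 independent components.
d = 2, so d^2 = 4
d^2 - 1 = 3
d^2(d^2 - 1) = 4 * 3 = 12
Divide by 12: 12 / 12 = 1

1


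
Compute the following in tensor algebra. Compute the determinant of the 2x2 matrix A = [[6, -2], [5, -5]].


For a 2x2 matrix [[a, b], [c, d]], det = a*d - b*c.
a = 6, b = -2, c = 5, d = -5
a*d = 6 * -5 = -30
b*c = -2 * 5 = -10
det = -30 - -10 = -20

-20


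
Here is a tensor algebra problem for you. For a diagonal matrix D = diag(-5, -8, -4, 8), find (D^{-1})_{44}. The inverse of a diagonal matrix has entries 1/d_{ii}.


For a diagonal matrix, the inverse has entries (D^{-1})_{ii} = 1/d_{ii}.
The diagonal entries are: d_{11} = -5, d_{22} = -8, d_{33} = -4, d_{44} = 8
We need (D^{-1})_{44} = 1/d_{44} = 1/8 = 1/8

1/8


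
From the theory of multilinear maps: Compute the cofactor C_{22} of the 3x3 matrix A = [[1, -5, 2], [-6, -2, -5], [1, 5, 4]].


To find cofactor C_{22}, delete row 2 and column 2.
The resulting 2x2 submatrix is: [[1, 2], [1, 4]]
Minor M_{22} = 1*4 - 2*1
  = 4 - 2 = 2
Sign = (-1)^(2+2) = (-1)^4 = 1
Cofactor C_{22} = 1 * 2 = 2

2


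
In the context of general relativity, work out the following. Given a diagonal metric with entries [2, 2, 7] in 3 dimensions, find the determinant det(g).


For a diagonal metric, the determinant is the product of diagonal entries.
Diagonal entries: 2, 2, 7
det(g) = 2 * 2 * 7 = 28

28


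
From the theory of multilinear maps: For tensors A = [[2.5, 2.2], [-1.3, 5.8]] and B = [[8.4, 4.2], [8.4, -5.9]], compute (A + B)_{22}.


Tensor addition is component-wise: (A + B)_{ij} = A_{ij} + B_{ij}.
A_{22} = 5.8
B_{22} = -5.9
(A + B)_{22} = 5.8 + -5.9 = -0.1

-0.1


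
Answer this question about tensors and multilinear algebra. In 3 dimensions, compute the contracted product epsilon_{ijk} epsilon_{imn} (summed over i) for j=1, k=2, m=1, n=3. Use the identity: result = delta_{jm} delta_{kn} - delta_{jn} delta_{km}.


Using the identity: epsilon_{ijk} epsilon_{imn} = delta_{jm} delta_{kn} - delta_{jn} delta_{km}.
delta_{11} = 1
delta_{23} = 0
delta_{13} = 0
delta_{21} = 0
Result = 1 * 0 - 0 * 0 = 0 - 0 = 0

0


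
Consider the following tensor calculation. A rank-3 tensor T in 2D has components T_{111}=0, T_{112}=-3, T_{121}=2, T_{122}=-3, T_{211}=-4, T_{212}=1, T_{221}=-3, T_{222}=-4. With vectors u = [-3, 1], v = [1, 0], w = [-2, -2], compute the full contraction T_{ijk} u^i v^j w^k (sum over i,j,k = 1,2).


S = sum over i,j,k of T_{ijk} u_i v_j w_k. Expanding all 8 terms:
T_{111}*u_1*v_1*w_1 = 0*-3*1*-2 = 0  (running total: 0)
T_{112}*u_1*v_1*w_2 = -3*-3*1*-2 = -18  (running total: -18)
T_{121}*u_1*v_2*w_1 = 2*-3*0*-2 = 0  (running total: -18)
T_{122}*u_1*v_2*w_2 = -3*-3*0*-2 = 0  (running total: -18)
T_{211}*u_2*v_1*w_1 = -4*1*1*-2 = 8  (running total: -10)
T_{212}*u_2*v_1*w_2 = 1*1*1*-2 = -2  (running total: -12)
T_{221}*u_2*v_2*w_1 = -3*1*0*-2 = 0  (running total: -12)
T_{222}*u_2*v_2*w_2 = -4*1*0*-2 = 0  (running total: -12)
S = -12

-12


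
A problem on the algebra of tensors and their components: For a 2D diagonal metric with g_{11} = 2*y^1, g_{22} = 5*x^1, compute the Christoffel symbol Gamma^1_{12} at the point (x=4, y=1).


For a diagonal metric, Gamma^k_{ij} = (1/2) g^{kk} (dg_{ik}/dx_j + dg_{jk}/dx_i - dg_{ij}/dx_k).
The metric is diagonal, so g_{ab} = 0 for a != b.
At the given point: g_{11} = 2, g_{22} = 20
g^{11} = 1/2
dg_{11}/dx_2 = dg_{11}/dx_2 = 2
dg_{21}/dx_1 = 0 (off-diagonal)
dg_{12}/dx_1 = 0 (off-diagonal)
Numerator = 2 + 0 - 0 = 2
Gamma^1_{12} = 2 / (2 * 2) = 1/2

1/2


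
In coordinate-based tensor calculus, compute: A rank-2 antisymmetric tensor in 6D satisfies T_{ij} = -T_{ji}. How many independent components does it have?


An antisymmetric rank-2 tensor satisfies A_{ij} = -A_{ji}, so diagonal entries are zero.
The independent components are the upper-triangular entries: C(n, 2) = n(n-1)/2.
n = 6
C(6, 2) = 6 * 5 / 2 = 30 / 2 = 15

15


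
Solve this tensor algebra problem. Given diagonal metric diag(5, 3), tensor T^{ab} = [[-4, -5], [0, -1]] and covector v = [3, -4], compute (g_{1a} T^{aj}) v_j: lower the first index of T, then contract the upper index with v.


Step 1: lower the first index. For a diagonal metric, g_{ia} T^{aj} = g_{ii} T^{ij} (no sum on i).
g_{11} = 5
S_1{}^1 = 5 * T^{11} = 5 * -4 = -20
S_1{}^2 = 5 * T^{12} = 5 * -5 = -25
Step 2: contract S_1{}^j with v_j.
S_1{}^1 * v_1 = -20 * 3 = -60
S_1{}^2 * v_2 = -25 * -4 = 100
Result = -60 + 100 = 40

40


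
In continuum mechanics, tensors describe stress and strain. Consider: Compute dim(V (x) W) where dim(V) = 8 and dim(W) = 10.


The dimension of a tensor product is the product of dimensions.
dim(V) = 8, dim(W) = 10
dim(V (x) W) = 8 * 10 = 80

80


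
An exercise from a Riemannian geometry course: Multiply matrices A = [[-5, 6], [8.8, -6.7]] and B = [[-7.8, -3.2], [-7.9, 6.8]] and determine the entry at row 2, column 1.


(AB)_{ij} = sum_k A_{ik} B_{kj}.
For i=2, j=1:
A_{21} * B_{11} = 8.8 * -7.8 = -68.64
A_{22} * B_{21} = -6.7 * -7.9 = 52.93
Sum = -68.64 + 52.93 = -15.71

-15.71


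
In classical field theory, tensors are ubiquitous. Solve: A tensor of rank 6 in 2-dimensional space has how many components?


The number of components of a rank-r tensor in d dimensions is d^r.
Here d = 2 and r = 6.
2^6 = 64

64


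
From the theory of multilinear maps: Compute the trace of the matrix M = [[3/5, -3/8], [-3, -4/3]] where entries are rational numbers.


The trace is the sum of diagonal entries.
Diagonal: M[1,1] = 3/5, M[2,2] = -4/3
Tr(M) = 3/5 + -4/3
Computing step by step:
After adding M[1,1]: 3/5
After adding M[2,2]: -11/15
Tr(M) = -11/15

-11/15


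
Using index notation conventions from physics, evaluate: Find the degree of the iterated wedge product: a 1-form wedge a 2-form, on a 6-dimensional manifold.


The degree of a wedge product is the sum of the degrees of the individual forms.
Degrees: 1, 2
Total degree = 1 + 2 = 3

3


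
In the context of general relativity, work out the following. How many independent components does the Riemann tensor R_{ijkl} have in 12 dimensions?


The Riemann tensor in d dimensions has d^2(d^2 - 1)/12 independent components.
d = 12, so d^2 = 144
d^2 - 1 = 143
d^2(d^2 - 1) = 144 * 143 = 20592
Divide by 12: 20592 / 12 = 1716

1716


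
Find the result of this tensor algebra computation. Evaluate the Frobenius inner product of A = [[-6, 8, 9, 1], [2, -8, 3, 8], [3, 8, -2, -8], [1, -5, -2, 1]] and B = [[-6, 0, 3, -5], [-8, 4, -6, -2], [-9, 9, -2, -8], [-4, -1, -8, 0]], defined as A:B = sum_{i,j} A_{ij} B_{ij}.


A:B = sum over all i,j of A_{ij} * B_{ij}.
Row 1: -6*-6=36, 8*0=0, 9*3=27, 1*-5=-5 => row sum = 58
Row 2: 2*-8=-16, -8*4=-32, 3*-6=-18, 8*-2=-16 => row sum = -82
Row 3: 3*-9=-27, 8*9=72, -2*-2=4, -8*-8=64 => row sum = 113
Row 4: 1*-4=-4, -5*-1=5, -2*-8=16, 1*0=0 => row sum = 17
Total = 58 + -82 + 113 + 17 = 106

106


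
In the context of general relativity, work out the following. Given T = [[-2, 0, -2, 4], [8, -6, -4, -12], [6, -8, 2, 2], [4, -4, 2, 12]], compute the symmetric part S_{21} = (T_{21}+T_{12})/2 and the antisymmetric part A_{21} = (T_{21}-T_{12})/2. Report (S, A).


T_{21} = 8
T_{12} = 0
S_{21} = (8 + 0)/2 = 8/2 = 4
A_{21} = (8 - 0)/2 = 8/2 = 4
Check: S + A = 4 + 4 = 8 = T_{21}.

(4, 4)


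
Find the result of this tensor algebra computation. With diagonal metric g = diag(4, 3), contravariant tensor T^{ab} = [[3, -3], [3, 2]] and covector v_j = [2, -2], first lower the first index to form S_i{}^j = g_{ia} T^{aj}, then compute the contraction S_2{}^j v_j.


Step 1: lower the first index. For a diagonal metric, g_{ia} T^{aj} = g_{ii} T^{ij} (no sum on i).
g_{22} = 3
S_2{}^1 = 3 * T^{21} = 3 * 3 = 9
S_2{}^2 = 3 * T^{22} = 3 * 2 = 6
Step 2: contract S_2{}^j with v_j.
S_2{}^1 * v_1 = 9 * 2 = 18
S_2{}^2 * v_2 = 6 * -2 = -12
Result = 18 + -12 = 6

6


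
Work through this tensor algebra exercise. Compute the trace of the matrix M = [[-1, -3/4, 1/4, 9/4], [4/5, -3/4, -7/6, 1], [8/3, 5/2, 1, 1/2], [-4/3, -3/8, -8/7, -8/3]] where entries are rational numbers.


The trace is the sum of diagonal entries.
Diagonal: M[1,1] = -1, M[2,2] = -3/4, M[3,3] = 1, M[4,4] = -8/3
Tr(M) = -1 + -3/4 + 1 + -8/3
Computing step by step:
After adding M[1,1]: -1
After adding M[2,2]: -7/4
After adding M[3,3]: -3/4
After adding M[4,4]: -41/12
Tr(M) = -41/12

-41/12


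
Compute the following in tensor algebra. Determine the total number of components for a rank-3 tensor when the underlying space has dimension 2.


The number of components of a rank-r tensor in d dimensions is d^r.
Here d = 2 and r = 3.
2^3 = 8

8


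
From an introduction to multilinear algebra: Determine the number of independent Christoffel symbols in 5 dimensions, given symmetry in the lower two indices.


Christoffel symbols Gamma^k_{ij} are symmetric in i,j, so there are d * d(d+1)/2 independent symbols.
d = 5
d(d+1)/2 = 5 * 6 / 2 = 15
Total = 5 * 15 = 75

75


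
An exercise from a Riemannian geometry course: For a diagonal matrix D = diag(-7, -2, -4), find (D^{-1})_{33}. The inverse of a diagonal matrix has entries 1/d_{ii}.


For a diagonal matrix, the inverse has entries (D^{-1})_{ii} = 1/d_{ii}.
The diagonal entries are: d_{11} = -7, d_{22} = -2, d_{33} = -4
We need (D^{-1})_{33} = 1/d_{33} = 1/-4 = -1/4

-1/4


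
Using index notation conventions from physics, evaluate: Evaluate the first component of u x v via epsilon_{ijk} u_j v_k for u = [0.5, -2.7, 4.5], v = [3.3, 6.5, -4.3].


(u x v)_1 = sum_{j,k} epsilon_{1jk} u_j v_k. Only permutations of (1,2,3) contribute; the two non-zero terms are:
eps_{123} u_2 v_3 = 1 * -2.7 * -4.3 = 11.61
eps_{132} u_3 v_2 = -1 * 4.5 * 6.5 = -29.25
(u x v)_1 = -17.64

-17.64


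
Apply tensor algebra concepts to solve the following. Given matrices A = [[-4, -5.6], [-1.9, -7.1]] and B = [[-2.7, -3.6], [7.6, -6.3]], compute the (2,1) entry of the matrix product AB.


(AB)_{ij} = sum_k A_{ik} B_{kj}.
For i=2, j=1:
A_{21} * B_{11} = -1.9 * -2.7 = 5.13
A_{22} * B_{21} = -7.1 * 7.6 = -53.96
Sum = 5.13 + -53.96 = -48.83

-48.83


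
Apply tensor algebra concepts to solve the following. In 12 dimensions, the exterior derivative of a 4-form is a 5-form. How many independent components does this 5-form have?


The exterior derivative of a p-form is a (p+1)-form.
Its number of independent components is C(n, p+1).
n = 12, p+1 = 5
C(12, 5) = 792

792


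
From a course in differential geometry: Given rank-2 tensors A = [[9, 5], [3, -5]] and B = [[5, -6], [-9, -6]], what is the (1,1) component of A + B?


Tensor addition is component-wise: (A + B)_{ij} = A_{ij} + B_{ij}.
A_{11} = 9
B_{11} = 5
(A + B)_{11} = 9 + 5 = 14

14


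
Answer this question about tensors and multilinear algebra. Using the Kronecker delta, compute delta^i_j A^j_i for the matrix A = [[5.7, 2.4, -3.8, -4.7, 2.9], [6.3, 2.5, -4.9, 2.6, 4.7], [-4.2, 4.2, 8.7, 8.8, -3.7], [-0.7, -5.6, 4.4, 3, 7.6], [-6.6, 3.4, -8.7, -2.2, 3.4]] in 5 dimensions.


The contraction (trace) of a rank-2 tensor is the sum of its diagonal elements.
Diagonal entries: A[1,1] = 5.7, A[2,2] = 2.5, A[3,3] = 8.7, A[4,4] = 3, A[5,5] = 3.4
Tr(A) = 5.7 + 2.5 + 8.7 + 3 + 3.4 = 23.3

23.3


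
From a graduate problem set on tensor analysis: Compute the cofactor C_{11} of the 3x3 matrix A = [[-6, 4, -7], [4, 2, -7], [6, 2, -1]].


To find cofactor C_{11}, delete row 1 and column 1.
The resulting 2x2 submatrix is: [[2, -7], [2, -1]]
Minor M_{11} = 2*-1 - -7*2
  = -2 - -14 = 12
Sign = (-1)^(1+1) = (-1)^2 = 1
Cofactor C_{11} = 1 * 12 = 12

12


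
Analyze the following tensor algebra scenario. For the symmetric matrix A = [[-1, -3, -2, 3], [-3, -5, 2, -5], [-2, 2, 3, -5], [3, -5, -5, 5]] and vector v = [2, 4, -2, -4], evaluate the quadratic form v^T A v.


First compute Av:
(Av)_1 = -1*2 + -3*4 + -2*-2 + 3*-4 = -22
(Av)_2 = -3*2 + -5*4 + 2*-2 + -5*-4 = -10
(Av)_3 = -2*2 + 2*4 + 3*-2 + -5*-4 = 18
(Av)_4 = 3*2 + -5*4 + -5*-2 + 5*-4 = -24
Av = [-22, -10, 18, -24]
Then v^T (Av) = 2*-22 + 4*-10 + -2*18 + -4*-24
= -44 + -40 + -36 + 96 = -24

-24


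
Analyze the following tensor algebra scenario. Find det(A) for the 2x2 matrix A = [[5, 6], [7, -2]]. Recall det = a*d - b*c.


For a 2x2 matrix [[a, b], [c, d]], det = a*d - b*c.
a = 5, b = 6, c = 7, d = -2
a*d = 5 * -2 = -10
b*c = 6 * 7 = 42
det = -10 - 42 = -52

-52


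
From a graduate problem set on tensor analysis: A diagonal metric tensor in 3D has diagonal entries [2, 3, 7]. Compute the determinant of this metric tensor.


For a diagonal metric, the determinant is the product of diagonal entries.
Diagonal entries: 2, 3, 7
det(g) = 2 * 3 * 7 = 42

42


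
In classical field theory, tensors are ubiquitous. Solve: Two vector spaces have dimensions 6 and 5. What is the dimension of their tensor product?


The dimension of a tensor product is the product of dimensions.
dim(V) = 6, dim(W) = 5
dim(V (x) W) = 6 * 5 = 30

30


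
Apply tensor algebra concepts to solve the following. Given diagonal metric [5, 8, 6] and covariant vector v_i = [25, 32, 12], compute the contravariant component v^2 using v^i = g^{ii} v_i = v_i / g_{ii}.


To raise an index with a diagonal metric: v^i = v_i / g_{ii}.
For index 2: v_2 = 32, g_{22} = 8
v^2 = 32 / 8 = 4

4


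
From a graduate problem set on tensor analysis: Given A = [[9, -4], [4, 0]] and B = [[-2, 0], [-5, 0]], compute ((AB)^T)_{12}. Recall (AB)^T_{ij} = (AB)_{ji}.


(AB)^T_{ij} = (AB)_{ji} = sum_k A_{jk} B_{ki}.
For i=1, j=2 we need (AB)_{21}:
A_{21} * B_{11} = 4 * -2 = -8
A_{22} * B_{21} = 0 * -5 = 0
Sum = -8 + 0 = -8

-8


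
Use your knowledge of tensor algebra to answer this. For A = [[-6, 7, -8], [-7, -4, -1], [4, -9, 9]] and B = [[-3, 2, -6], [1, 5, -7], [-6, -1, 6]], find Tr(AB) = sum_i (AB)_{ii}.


Tr(AB) = sum_i (AB)_{ii} where (AB)_{ii} = sum_k A_{ik} B_{ki}.
(AB)_{11} = -6*-3 + 7*1 + -8*-6 = 73
(AB)_{22} = -7*2 + -4*5 + -1*-1 = -33
(AB)_{33} = 4*-6 + -9*-7 + 9*6 = 93
Tr(AB) = 73 + -33 + 93 = 133

133


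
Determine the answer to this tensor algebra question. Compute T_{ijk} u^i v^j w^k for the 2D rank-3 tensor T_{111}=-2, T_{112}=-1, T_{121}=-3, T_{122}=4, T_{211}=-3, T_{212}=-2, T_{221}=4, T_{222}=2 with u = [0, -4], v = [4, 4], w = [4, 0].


S = sum over i,j,k of T_{ijk} u_i v_j w_k. Expanding all 8 terms:
T_{111}*u_1*v_1*w_1 = -2*0*4*4 = 0  (running total: 0)
T_{112}*u_1*v_1*w_2 = -1*0*4*0 = 0  (running total: 0)
T_{121}*u_1*v_2*w_1 = -3*0*4*4 = 0  (running total: 0)
T_{122}*u_1*v_2*w_2 = 4*0*4*0 = 0  (running total: 0)
T_{211}*u_2*v_1*w_1 = -3*-4*4*4 = 192  (running total: 192)
T_{212}*u_2*v_1*w_2 = -2*-4*4*0 = 0  (running total: 192)
T_{221}*u_2*v_2*w_1 = 4*-4*4*4 = -256  (running total: -64)
T_{222}*u_2*v_2*w_2 = 2*-4*4*0 = 0  (running total: -64)
S = -64

-64


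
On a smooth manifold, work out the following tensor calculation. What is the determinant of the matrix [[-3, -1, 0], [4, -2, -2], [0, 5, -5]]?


Expanding along the first row, det(A) = a11*M_11 - a12*M_12 + a13*M_13, where M_1j is the (1,j) minor.
Minor M_11 = -2*-5 - -2*5 = 20
Minor M_12 = 4*-5 - -2*0 = -20
Minor M_13 = 4*5 - -2*0 = 20
det = -3*(20) - -1*(-20) + 0*(20)
    = -60 - 20 + 0
    = -80

-80


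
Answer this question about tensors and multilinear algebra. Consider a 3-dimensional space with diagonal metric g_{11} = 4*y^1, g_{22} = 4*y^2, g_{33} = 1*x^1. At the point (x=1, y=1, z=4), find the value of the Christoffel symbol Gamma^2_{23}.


For a diagonal metric, Gamma^k_{ij} = (1/2) g^{kk} (dg_{ik}/dx_j + dg_{jk}/dx_i - dg_{ij}/dx_k).
The metric is diagonal, so g_{ab} = 0 for a != b.
At the given point: g_{11} = 4, g_{22} = 4, g_{33} = 1
g^{22} = 1/4
dg_{22}/dx_3 = dg_{22}/dx_3 = 0
dg_{32}/dx_2 = 0 (off-diagonal)
dg_{23}/dx_2 = 0 (off-diagonal)
Numerator = 0 + 0 - 0 = 0
Gamma^2_{23} = 0 / (2 * 4) = 0

0


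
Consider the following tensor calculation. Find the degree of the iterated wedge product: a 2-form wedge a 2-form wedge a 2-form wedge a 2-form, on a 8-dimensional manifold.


The degree of a wedge product is the sum of the degrees of the individual forms.
Degrees: 2, 2, 2, 2
Total degree = 2 + 2 + 2 + 2 = 8

8


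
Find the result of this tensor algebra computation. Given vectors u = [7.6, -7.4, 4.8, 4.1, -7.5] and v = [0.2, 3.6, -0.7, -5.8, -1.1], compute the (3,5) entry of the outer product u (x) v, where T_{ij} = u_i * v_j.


The outer product entry T_{ij} = u_i * v_j.
We need i=3, j=5.
u_3 = 4.8, v_5 = -1.1
T_{3,5} = 4.8 * -1.1 = -5.28

-5.28


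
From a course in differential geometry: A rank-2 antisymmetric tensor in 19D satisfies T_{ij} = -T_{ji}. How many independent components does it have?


An antisymmetric rank-2 tensor satisfies A_{ij} = -A_{ji}, so diagonal entries are zero.
The independent components are the upper-triangular entries: C(n, 2) = n(n-1)/2.
n = 19
C(19, 2) = 19 * 18 / 2 = 342 / 2 = 171

171


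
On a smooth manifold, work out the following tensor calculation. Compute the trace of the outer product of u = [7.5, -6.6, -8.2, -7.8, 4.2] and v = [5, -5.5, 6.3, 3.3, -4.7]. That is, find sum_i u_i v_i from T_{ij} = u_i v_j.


The outer product gives T_{ij} = u_i v_j.
The trace (contraction) is Tr(T) = sum_i T_{ii} = sum_i u_i v_i.
Diagonal entries:
T_{11} = u_1 * v_1 = 7.5 * 5 = 37.5
T_{22} = u_2 * v_2 = -6.6 * -5.5 = 36.3
T_{33} = u_3 * v_3 = -8.2 * 6.3 = -51.66
T_{44} = u_4 * v_4 = -7.8 * 3.3 = -25.74
T_{55} = u_5 * v_5 = 4.2 * -4.7 = -19.74
Tr(T) = 37.5 + 36.3 + -51.66 + -25.74 + -19.74 = -23.34

-23.34


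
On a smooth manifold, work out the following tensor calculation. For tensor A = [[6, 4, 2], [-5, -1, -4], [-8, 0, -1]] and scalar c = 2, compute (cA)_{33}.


Scalar multiplication: (cA)_{ij} = c * A_{ij}.
c = 2
A_{33} = -1
(cA)_{33} = 2 * -1 = -2

-2


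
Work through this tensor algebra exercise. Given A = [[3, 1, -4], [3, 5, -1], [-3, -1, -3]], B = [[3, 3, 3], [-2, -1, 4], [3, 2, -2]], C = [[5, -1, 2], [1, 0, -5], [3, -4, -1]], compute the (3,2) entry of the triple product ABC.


(ABC)_{32} = sum_m (AB)_{3m} C_{m2}. First compute row 3 of AB.
(AB)_{31} = -3*3 + -1*-2 + -3*3 = -16
(AB)_{32} = -3*3 + -1*-1 + -3*2 = -14
(AB)_{33} = -3*3 + -1*4 + -3*-2 = -7
Now contract with column 2 of C:
(AB)_{31} * C_{12} = -16 * -1 = 16
(AB)_{32} * C_{22} = -14 * 0 = 0
(AB)_{33} * C_{32} = -7 * -4 = 28
(ABC)_{32} = 16 + 0 + 28 = 44

44


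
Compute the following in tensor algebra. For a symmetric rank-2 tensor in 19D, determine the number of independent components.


A symmetric rank-2 tensor in d dimensions has d(d+1)/2 independent components.
d = 19
d(d+1)/2 = 19 * 20 / 2 = 380 / 2 = 190

190


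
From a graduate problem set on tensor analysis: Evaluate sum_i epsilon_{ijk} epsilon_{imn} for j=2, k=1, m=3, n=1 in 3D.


Using the identity: epsilon_{ijk} epsilon_{imn} = delta_{jm} delta_{kn} - delta_{jn} delta_{km}.
delta_{23} = 0
delta_{11} = 1
delta_{21} = 0
delta_{13} = 0
Result = 0 * 1 - 0 * 0 = 0 - 0 = 0

0


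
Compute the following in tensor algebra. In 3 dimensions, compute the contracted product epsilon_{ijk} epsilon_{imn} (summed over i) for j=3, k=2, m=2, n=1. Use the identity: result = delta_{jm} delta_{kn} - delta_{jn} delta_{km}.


Using the identity: epsilon_{ijk} epsilon_{imn} = delta_{jm} delta_{kn} - delta_{jn} delta_{km}.
delta_{32} = 0
delta_{21} = 0
delta_{31} = 0
delta_{22} = 1
Result = 0 * 0 - 0 * 1 = 0 - 0 = 0

0


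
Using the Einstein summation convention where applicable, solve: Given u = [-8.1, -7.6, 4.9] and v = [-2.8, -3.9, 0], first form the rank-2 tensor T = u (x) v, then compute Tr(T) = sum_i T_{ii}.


The outer product gives T_{ij} = u_i v_j.
The trace (contraction) is Tr(T) = sum_i T_{ii} = sum_i u_i v_i.
Diagonal entries:
T_{11} = u_1 * v_1 = -8.1 * -2.8 = 22.68
T_{22} = u_2 * v_2 = -7.6 * -3.9 = 29.64
T_{33} = u_3 * v_3 = 4.9 * 0 = 0
Tr(T) = 22.68 + 29.64 + 0 = 52.32

52.32


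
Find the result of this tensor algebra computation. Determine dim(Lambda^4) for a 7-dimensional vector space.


The dimension of the space of p-forms on an n-dimensional space is C(n, p).
n = 7, p = 4
C(7, 4) = 7! / (4! * 3!) = 35

35


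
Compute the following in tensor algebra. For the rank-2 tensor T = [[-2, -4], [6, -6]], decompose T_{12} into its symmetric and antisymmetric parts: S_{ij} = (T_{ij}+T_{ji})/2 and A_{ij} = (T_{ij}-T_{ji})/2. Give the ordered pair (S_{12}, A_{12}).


T_{12} = -4
T_{21} = 6
S_{12} = (-4 + 6)/2 = 2/2 = 1
A_{12} = (-4 - 6)/2 = -10/2 = -5
Check: S + A = 1 + -5 = -4 = T_{12}.

(1, -5)


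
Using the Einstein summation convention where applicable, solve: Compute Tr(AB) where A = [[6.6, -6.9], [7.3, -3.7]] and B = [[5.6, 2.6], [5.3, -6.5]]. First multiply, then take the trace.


Tr(AB) = sum_i (AB)_{ii} where (AB)_{ii} = sum_k A_{ik} B_{ki}.
(AB)_{11} = 6.6*5.6 + -6.9*5.3 = 0.39
(AB)_{22} = 7.3*2.6 + -3.7*-6.5 = 43.03
Tr(AB) = 0.39 + 43.03 = 43.42

43.42


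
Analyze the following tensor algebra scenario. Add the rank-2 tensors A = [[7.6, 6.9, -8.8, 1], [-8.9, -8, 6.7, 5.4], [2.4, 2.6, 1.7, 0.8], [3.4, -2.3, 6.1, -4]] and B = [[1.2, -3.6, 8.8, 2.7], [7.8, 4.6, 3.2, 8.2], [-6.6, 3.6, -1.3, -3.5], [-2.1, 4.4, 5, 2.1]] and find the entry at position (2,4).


Tensor addition is component-wise: (A + B)_{ij} = A_{ij} + B_{ij}.
A_{24} = 5.4
B_{24} = 8.2
(A + B)_{24} = 5.4 + 8.2 = 13.6

13.6


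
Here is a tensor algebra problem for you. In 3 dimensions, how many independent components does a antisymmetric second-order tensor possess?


A antisymmetric rank-2 tensor in d dimensions has d(d-1)/2 independent components.
d = 3
d(d-1)/2 = 3 * 2 / 2 = 6 / 2 = 3

3


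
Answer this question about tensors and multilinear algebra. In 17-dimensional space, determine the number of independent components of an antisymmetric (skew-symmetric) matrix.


An antisymmetric rank-2 tensor satisfies A_{ij} = -A_{ji}, so diagonal entries are zero.
The independent components are the upper-triangular entries: C(n, 2) = n(n-1)/2.
n = 17
C(17, 2) = 17 * 16 / 2 = 272 / 2 = 136

136


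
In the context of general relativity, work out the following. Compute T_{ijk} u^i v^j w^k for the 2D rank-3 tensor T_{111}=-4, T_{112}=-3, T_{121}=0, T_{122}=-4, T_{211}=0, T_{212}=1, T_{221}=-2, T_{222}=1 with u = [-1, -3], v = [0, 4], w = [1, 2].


S = sum over i,j,k of T_{ijk} u_i v_j w_k. Expanding all 8 terms:
T_{111}*u_1*v_1*w_1 = -4*-1*0*1 = 0  (running total: 0)
T_{112}*u_1*v_1*w_2 = -3*-1*0*2 = 0  (running total: 0)
T_{121}*u_1*v_2*w_1 = 0*-1*4*1 = 0  (running total: 0)
T_{122}*u_1*v_2*w_2 = -4*-1*4*2 = 32  (running total: 32)
T_{211}*u_2*v_1*w_1 = 0*-3*0*1 = 0  (running total: 32)
T_{212}*u_2*v_1*w_2 = 1*-3*0*2 = 0  (running total: 32)
T_{221}*u_2*v_2*w_1 = -2*-3*4*1 = 24  (running total: 56)
T_{222}*u_2*v_2*w_2 = 1*-3*4*2 = -24  (running total: 32)
S = 32

32


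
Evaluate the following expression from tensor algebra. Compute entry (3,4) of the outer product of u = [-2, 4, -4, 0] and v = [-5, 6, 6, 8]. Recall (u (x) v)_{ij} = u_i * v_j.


The outer product entry T_{ij} = u_i * v_j.
We need i=3, j=4.
u_3 = -4, v_4 = 8
T_{3,4} = -4 * 8 = -32

-32


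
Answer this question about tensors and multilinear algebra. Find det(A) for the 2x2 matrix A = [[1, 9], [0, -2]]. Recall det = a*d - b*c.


For a 2x2 matrix [[a, b], [c, d]], det = a*d - b*c.
a = 1, b = 9, c = 0, d = -2
a*d = 1 * -2 = -2
b*c = 9 * 0 = 0
det = -2 - 0 = -2

-2


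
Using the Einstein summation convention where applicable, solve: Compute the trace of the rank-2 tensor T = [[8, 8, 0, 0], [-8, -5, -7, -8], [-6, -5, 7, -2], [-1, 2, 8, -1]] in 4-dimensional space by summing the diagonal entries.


The contraction (trace) of a rank-2 tensor is the sum of its diagonal elements.
Diagonal entries: A[1,1] = 8, A[2,2] = -5, A[3,3] = 7, A[4,4] = -1
Tr(A) = 8 + -5 + 7 + -1 = 9

9


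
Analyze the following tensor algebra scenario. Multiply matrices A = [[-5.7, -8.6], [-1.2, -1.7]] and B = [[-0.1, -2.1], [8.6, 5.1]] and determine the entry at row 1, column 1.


(AB)_{ij} = sum_k A_{ik} B_{kj}.
For i=1, j=1:
A_{11} * B_{11} = -5.7 * -0.1 = 0.57
A_{12} * B_{21} = -8.6 * 8.6 = -73.96
Sum = 0.57 + -73.96 = -73.39

-73.39


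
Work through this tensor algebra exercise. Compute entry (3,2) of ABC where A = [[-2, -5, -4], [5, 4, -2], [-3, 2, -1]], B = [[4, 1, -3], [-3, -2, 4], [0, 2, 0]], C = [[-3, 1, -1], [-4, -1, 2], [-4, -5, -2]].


(ABC)_{32} = sum_m (AB)_{3m} C_{m2}. First compute row 3 of AB.
(AB)_{31} = -3*4 + 2*-3 + -1*0 = -18
(AB)_{32} = -3*1 + 2*-2 + -1*2 = -9
(AB)_{33} = -3*-3 + 2*4 + -1*0 = 17
Now contract with column 2 of C:
(AB)_{31} * C_{12} = -18 * 1 = -18
(AB)_{32} * C_{22} = -9 * -1 = 9
(AB)_{33} * C_{32} = 17 * -5 = -85
(ABC)_{32} = -18 + 9 + -85 = -94

-94


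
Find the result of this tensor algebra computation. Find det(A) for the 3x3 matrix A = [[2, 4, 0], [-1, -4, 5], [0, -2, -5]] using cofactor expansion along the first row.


Expanding along the first row, det(A) = a11*M_11 - a12*M_12 + a13*M_13, where M_1j is the (1,j) minor.
Minor M_11 = -4*-5 - 5*-2 = 30
Minor M_12 = -1*-5 - 5*0 = 5
Minor M_13 = -1*-2 - -4*0 = 2
det = 2*(30) - 4*(5) + 0*(2)
    = 60 - 20 + 0
    = 40

40


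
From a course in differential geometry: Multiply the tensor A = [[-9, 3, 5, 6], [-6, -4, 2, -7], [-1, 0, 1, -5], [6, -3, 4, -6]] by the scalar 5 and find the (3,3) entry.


Scalar multiplication: (cA)_{ij} = c * A_{ij}.
c = 5
A_{33} = 1
(cA)_{33} = 5 * 1 = 5

5


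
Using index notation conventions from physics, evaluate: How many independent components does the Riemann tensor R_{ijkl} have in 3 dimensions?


The Riemann tensor in d dimensions has d^2(d^2 - 1)/12 independent components.
d = 3, so d^2 = 9
d^2 - 1 = 8
d^2(d^2 - 1) = 9 * 8 = 72
Divide by 12: 72 / 12 = 6

6


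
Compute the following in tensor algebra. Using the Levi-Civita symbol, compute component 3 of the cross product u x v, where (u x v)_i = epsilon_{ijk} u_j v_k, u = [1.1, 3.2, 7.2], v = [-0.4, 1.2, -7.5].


(u x v)_3 = sum_{j,k} epsilon_{3jk} u_j v_k. Only permutations of (1,2,3) contribute; the two non-zero terms are:
eps_{312} u_1 v_2 = 1 * 1.1 * 1.2 = 1.32
eps_{321} u_2 v_1 = -1 * 3.2 * -0.4 = 1.28
(u x v)_3 = 2.6

2.6


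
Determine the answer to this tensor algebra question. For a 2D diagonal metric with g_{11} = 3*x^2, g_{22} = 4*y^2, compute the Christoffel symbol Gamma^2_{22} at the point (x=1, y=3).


For a diagonal metric, Gamma^k_{ij} = (1/2) g^{kk} (dg_{ik}/dx_j + dg_{jk}/dx_i - dg_{ij}/dx_k).
The metric is diagonal, so g_{ab} = 0 for a != b.
At the given point: g_{11} = 3, g_{22} = 36
g^{22} = 1/36
dg_{22}/dx_2 = dg_{22}/dx_2 = 24
dg_{22}/dx_2 = dg_{22}/dx_2 = 24
dg_{22}/dx_2 = dg_{22}/dx_2 = 24
Numerator = 24 + 24 - 24 = 24
Gamma^2_{22} = 24 / (2 * 36) = 1/3

1/3


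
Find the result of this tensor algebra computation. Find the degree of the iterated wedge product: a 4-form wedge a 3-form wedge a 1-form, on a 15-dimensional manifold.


The degree of a wedge product is the sum of the degrees of the individual forms.
Degrees: 4, 3, 1
Total degree = 4 + 3 + 1 = 8

8


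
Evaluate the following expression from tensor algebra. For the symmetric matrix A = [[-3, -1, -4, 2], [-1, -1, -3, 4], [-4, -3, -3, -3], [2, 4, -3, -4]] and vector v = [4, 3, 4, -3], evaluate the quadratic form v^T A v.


First compute Av:
(Av)_1 = -3*4 + -1*3 + -4*4 + 2*-3 = -37
(Av)_2 = -1*4 + -1*3 + -3*4 + 4*-3 = -31
(Av)_3 = -4*4 + -3*3 + -3*4 + -3*-3 = -28
(Av)_4 = 2*4 + 4*3 + -3*4 + -4*-3 = 20
Av = [-37, -31, -28, 20]
Then v^T (Av) = 4*-37 + 3*-31 + 4*-28 + -3*20
= -148 + -93 + -112 + -60 = -413

-413


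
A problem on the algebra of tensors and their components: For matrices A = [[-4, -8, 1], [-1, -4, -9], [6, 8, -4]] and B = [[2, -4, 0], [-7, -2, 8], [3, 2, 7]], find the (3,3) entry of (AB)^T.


(AB)^T_{ij} = (AB)_{ji} = sum_k A_{jk} B_{ki}.
For i=3, j=3 we need (AB)_{33}:
A_{31} * B_{13} = 6 * 0 = 0
A_{32} * B_{23} = 8 * 8 = 64
A_{33} * B_{33} = -4 * 7 = -28
Sum = 0 + 64 + -28 = 36

36


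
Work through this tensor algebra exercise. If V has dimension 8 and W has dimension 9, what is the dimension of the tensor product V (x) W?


The dimension of a tensor product is the product of dimensions.
dim(V) = 8, dim(W) = 9
dim(V (x) W) = 8 * 9 = 72

72


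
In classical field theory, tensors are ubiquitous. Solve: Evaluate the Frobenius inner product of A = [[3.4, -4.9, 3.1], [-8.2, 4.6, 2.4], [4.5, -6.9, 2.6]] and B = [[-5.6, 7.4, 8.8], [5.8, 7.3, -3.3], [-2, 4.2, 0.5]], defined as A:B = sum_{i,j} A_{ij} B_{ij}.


A:B = sum over all i,j of A_{ij} * B_{ij}.
Row 1: 3.4*-5.6=-19.04, -4.9*7.4=-36.26, 3.1*8.8=27.28 => row sum = -28.02
Row 2: -8.2*5.8=-47.56, 4.6*7.3=33.58, 2.4*-3.3=-7.92 => row sum = -21.9
Row 3: 4.5*-2=-9, -6.9*4.2=-28.98, 2.6*0.5=1.3 => row sum = -36.68
Total = -28.02 + -21.9 + -36.68 = -86.6

-86.6


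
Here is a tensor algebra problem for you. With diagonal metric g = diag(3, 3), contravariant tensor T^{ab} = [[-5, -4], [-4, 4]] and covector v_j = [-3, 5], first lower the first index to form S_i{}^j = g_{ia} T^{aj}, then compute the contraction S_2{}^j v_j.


Step 1: lower the first index. For a diagonal metric, g_{ia} T^{aj} = g_{ii} T^{ij} (no sum on i).
g_{22} = 3
S_2{}^1 = 3 * T^{21} = 3 * -4 = -12
S_2{}^2 = 3 * T^{22} = 3 * 4 = 12
Step 2: contract S_2{}^j with v_j.
S_2{}^1 * v_1 = -12 * -3 = 36
S_2{}^2 * v_2 = 12 * 5 = 60
Result = 36 + 60 = 96

96


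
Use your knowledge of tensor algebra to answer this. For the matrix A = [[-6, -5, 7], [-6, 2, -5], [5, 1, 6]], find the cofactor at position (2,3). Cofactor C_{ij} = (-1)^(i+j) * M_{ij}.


To find cofactor C_{23}, delete row 2 and column 3.
The resulting 2x2 submatrix is: [[-6, -5], [5, 1]]
Minor M_{23} = -6*1 - -5*5
  = -6 - -25 = 19
Sign = (-1)^(2+3) = (-1)^5 = -1
Cofactor C_{23} = -1 * 19 = -19

-19


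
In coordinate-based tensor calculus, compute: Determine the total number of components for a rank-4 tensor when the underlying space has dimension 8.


The number of components of a rank-r tensor in d dimensions is d^r.
Here d = 8 and r = 4.
8^4 = 4096

4096


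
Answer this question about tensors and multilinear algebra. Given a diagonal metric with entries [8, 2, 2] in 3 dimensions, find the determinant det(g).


For a diagonal metric, the determinant is the product of diagonal entries.
Diagonal entries: 8, 2, 2
det(g) = 8 * 2 * 2 = 32

32


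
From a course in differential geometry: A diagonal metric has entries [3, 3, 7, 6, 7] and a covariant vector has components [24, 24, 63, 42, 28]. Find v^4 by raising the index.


To raise an index with a diagonal metric: v^i = v_i / g_{ii}.
For index 4: v_4 = 42, g_{44} = 6
v^4 = 42 / 6 = 7

7


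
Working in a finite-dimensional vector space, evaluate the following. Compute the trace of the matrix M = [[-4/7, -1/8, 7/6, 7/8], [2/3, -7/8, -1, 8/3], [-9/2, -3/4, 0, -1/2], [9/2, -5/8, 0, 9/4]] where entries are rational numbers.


The trace is the sum of diagonal entries.
Diagonal: M[1,1] = -4/7, M[2,2] = -7/8, M[3,3] = 0, M[4,4] = 9/4
Tr(M) = -4/7 + -7/8 + 0 + 9/4
Computing step by step:
After adding M[1,1]: -4/7
After adding M[2,2]: -81/56
After adding M[3,3]: -81/56
After adding M[4,4]: 45/56
Tr(M) = 45/56

45/56
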